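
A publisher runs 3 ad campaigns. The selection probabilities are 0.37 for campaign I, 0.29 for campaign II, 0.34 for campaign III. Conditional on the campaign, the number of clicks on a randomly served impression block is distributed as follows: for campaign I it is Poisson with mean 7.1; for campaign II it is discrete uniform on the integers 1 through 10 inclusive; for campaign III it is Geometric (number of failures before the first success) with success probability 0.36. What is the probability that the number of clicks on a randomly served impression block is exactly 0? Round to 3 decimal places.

0.123

Conditional on each campaign, P(X = 0): I: 0.000825105; II: 0; III: 0.36.
By total probability, P(X = 0) = 0.37·0.000825105 + 0.29·0 + 0.34·0.36 = 0.122705.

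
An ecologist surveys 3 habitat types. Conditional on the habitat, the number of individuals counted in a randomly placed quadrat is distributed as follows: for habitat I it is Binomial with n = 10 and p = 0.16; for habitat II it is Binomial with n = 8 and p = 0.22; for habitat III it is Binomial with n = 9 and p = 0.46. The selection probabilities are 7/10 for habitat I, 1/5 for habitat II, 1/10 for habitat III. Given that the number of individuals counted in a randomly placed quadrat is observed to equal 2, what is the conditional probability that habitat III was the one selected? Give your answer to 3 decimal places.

0.038

Likelihoods P(X=2 | ·): I: 0.285553; II: 0.30519; III: 0.101994.
Posterior ∝ prior × likelihood. Numerator for III: 0.1·0.101994 = 0.0101994.
Normalizing constant: 0.7·0.285553 + 0.2·0.30519 + 0.1·0.101994 = 0.271125.
P(III | observation) = 0.0101994 / 0.271125 = 0.0376189.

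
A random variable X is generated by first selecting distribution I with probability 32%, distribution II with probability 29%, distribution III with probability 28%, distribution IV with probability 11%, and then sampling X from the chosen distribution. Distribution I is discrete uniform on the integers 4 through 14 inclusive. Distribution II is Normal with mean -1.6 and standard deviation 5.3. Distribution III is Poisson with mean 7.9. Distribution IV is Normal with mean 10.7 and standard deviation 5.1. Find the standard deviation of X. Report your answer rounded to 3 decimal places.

Per component, I: μ=9, E[X²]=91; II: μ=-1.6, E[X²]=30.65; III: μ=7.9, E[X²]=70.31; IV: μ=10.7, E[X²]=140.5.
E[X] = 0.32·9 + 0.29·-1.6 + 0.28·7.9 + 0.11·10.7 = 5.805.
E[X²] = 0.32·91 + 0.29·30.65 + 0.28·70.31 + 0.11·140.5 = 73.1503.
Var(X) = E[X²] − (E[X])² = 73.1503 − 33.698 = 39.4523.
SD(X) = √39.4523 = 6.2811.

6.281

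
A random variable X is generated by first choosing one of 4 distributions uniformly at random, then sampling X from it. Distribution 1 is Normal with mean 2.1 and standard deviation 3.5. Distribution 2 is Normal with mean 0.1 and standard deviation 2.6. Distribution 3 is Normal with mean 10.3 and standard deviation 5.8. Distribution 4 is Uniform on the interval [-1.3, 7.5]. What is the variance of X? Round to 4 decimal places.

29.5958

Per component, 1: μ=2.1, E[X²]=16.66; 2: μ=0.1, E[X²]=6.77; 3: μ=10.3, E[X²]=139.73; 4: μ=3.1, E[X²]=16.0633.
E[X] = 0.25·2.1 + 0.25·0.1 + 0.25·10.3 + 0.25·3.1 = 3.9.
E[X²] = 0.25·16.66 + 0.25·6.77 + 0.25·139.73 + 0.25·16.0633 = 44.8058.
Var(X) = E[X²] − (E[X])² = 44.8058 − 15.21 = 29.5958.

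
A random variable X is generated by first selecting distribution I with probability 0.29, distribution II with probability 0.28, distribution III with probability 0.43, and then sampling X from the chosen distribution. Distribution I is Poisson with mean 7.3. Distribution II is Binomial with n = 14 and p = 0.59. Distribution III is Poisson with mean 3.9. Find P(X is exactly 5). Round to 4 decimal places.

0.1124

Conditional on each component, P(X = 5): I: 0.116703; II: 0.0468575; III: 0.152193.
By total probability, P(X = 5) = 0.29·0.116703 + 0.28·0.0468575 + 0.43·0.152193 = 0.112407.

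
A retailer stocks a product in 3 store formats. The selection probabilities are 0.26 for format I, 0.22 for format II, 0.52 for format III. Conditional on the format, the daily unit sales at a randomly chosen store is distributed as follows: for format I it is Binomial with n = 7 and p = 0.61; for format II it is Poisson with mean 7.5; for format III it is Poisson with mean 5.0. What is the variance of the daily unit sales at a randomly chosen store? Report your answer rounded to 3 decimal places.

Per component, I: μ=4.27, E[X²]=19.8982; II: μ=7.5, E[X²]=63.75; III: μ=5, E[X²]=30.
E[X] = 0.26·4.27 + 0.22·7.5 + 0.52·5 = 5.3602.
E[X²] = 0.26·19.8982 + 0.22·63.75 + 0.52·30 = 34.7985.
Var(X) = E[X²] − (E[X])² = 34.7985 − 28.7317 = 6.06679.

6.067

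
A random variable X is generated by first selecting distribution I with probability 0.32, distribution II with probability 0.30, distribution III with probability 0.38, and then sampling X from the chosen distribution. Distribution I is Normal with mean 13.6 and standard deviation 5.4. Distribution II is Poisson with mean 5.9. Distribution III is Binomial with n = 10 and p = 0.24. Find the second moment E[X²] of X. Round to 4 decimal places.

For each component E[X²] = Var + (mean)², giving I: 214.12; II: 40.71; III: 7.584.
Overall E[X²] = 0.32·214.12 + 0.3·40.71 + 0.38·7.584 = 83.6133.

83.6133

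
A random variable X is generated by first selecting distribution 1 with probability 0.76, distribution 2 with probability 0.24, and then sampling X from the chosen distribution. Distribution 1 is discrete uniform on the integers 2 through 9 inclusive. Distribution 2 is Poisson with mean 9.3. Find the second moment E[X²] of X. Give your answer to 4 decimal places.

For each component E[X²] = Var + (mean)², giving 1: 35.5; 2: 95.79.
Overall E[X²] = 0.76·35.5 + 0.24·95.79 = 49.9696.

49.9696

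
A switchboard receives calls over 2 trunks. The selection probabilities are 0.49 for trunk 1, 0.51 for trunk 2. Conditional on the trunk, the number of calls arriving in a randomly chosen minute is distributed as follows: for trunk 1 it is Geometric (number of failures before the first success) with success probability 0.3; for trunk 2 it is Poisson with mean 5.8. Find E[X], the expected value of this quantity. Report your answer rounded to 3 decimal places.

Component means — 1: 2.33333; 2: 5.8.
E[X] = 0.49·2.33333 + 0.51·5.8 = 4.10133.

4.101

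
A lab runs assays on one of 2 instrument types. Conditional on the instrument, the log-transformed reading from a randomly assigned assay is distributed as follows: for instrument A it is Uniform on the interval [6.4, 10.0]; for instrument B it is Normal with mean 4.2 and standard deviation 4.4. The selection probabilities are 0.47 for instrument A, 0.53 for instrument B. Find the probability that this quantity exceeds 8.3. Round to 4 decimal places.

0.3151

Conditional on each instrument, P(X > 8.3): A: 0.472222; B: 0.175715.
By total probability, P(X > 8.3) = 0.47·0.472222 + 0.53·0.175715 = 0.315074.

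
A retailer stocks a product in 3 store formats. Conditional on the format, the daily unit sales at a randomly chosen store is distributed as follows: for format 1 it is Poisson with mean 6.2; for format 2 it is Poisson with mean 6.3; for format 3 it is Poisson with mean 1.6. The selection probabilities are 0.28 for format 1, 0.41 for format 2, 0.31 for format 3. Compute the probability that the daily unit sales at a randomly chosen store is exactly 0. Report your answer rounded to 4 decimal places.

Conditional on each format, P(X = 0): 1: 0.00202943; 2: 0.0018363; 3: 0.201897.
By total probability, P(X = 0) = 0.28·0.00202943 + 0.41·0.0018363 + 0.31·0.201897 = 0.063909.

0.0639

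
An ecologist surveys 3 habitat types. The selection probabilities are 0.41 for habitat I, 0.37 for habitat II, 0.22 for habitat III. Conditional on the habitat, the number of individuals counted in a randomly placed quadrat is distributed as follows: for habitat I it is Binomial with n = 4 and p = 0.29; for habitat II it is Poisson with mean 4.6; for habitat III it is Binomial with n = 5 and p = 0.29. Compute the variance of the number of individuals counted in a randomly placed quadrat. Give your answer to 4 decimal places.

4.8766

Per component, I: μ=1.16, E[X²]=2.1692; II: μ=4.6, E[X²]=25.76; III: μ=1.45, E[X²]=3.132.
E[X] = 0.41·1.16 + 0.37·4.6 + 0.22·1.45 = 2.4966.
E[X²] = 0.41·2.1692 + 0.37·25.76 + 0.22·3.132 = 11.1096.
Var(X) = E[X²] − (E[X])² = 11.1096 − 6.23301 = 4.8766.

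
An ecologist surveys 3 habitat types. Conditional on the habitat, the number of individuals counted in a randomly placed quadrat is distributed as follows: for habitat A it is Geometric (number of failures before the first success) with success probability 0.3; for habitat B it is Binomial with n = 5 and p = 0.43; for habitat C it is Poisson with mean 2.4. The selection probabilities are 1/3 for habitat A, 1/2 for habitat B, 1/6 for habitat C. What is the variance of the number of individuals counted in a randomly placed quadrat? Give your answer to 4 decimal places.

Per component, A: μ=2.33333, E[X²]=13.2222; B: μ=2.15, E[X²]=5.848; C: μ=2.4, E[X²]=8.16.
E[X] = 0.333333·2.33333 + 0.5·2.15 + 0.166667·2.4 = 2.25278.
E[X²] = 0.333333·13.2222 + 0.5·5.848 + 0.166667·8.16 = 8.69141.
Var(X) = E[X²] − (E[X])² = 8.69141 − 5.07501 = 3.6164.

3.6164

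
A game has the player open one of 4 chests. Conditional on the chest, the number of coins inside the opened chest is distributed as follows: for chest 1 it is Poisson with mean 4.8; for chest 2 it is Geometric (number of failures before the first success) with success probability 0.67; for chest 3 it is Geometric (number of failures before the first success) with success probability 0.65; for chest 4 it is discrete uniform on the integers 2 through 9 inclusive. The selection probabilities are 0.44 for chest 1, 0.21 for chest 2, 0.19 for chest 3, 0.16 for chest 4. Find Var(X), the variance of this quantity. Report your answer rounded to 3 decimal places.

8.122

Per component, 1: μ=4.8, E[X²]=27.84; 2: μ=0.492537, E[X²]=0.977723; 3: μ=0.538462, E[X²]=1.11834; 4: μ=5.5, E[X²]=35.5.
E[X] = 0.44·4.8 + 0.21·0.492537 + 0.19·0.538462 + 0.16·5.5 = 3.19774.
E[X²] = 0.44·27.84 + 0.21·0.977723 + 0.19·1.11834 + 0.16·35.5 = 18.3474.
Var(X) = E[X²] − (E[X])² = 18.3474 − 10.2255 = 8.12186.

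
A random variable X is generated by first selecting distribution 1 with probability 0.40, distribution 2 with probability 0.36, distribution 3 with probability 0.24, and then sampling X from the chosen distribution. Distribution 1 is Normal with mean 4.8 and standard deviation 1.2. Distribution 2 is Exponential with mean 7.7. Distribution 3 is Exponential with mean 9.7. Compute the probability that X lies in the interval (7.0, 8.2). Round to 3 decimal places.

0.047

Conditional on each component, P(7.0 < X < 8.2): 1: 0.0310732; 2: 0.0581401; 3: 0.0565476.
By total probability, P(7.0 < X < 8.2) = 0.4·0.0310732 + 0.36·0.0581401 + 0.24·0.0565476 = 0.0469312.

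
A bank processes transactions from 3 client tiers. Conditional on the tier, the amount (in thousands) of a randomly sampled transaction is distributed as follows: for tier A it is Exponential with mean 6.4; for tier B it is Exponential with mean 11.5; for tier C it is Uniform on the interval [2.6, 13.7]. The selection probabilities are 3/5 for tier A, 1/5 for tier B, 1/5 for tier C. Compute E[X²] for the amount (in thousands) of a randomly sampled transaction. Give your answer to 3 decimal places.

117.390

For each component E[X²] = Var + (mean)², giving A: 81.92; B: 264.5; C: 76.69.
Overall E[X²] = 0.6·81.92 + 0.2·264.5 + 0.2·76.69 = 117.39.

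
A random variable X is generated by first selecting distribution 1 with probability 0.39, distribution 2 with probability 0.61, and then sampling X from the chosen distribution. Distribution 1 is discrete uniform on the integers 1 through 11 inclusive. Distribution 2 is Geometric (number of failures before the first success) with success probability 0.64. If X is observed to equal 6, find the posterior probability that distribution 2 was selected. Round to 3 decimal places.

Likelihoods P(X=6 | ·): 1: 0.0909091; 2: 0.00139314.
Posterior ∝ prior × likelihood. Numerator for 2: 0.61·0.00139314 = 0.000849816.
Normalizing constant: 0.39·0.0909091 + 0.61·0.00139314 = 0.0363044.
P(2 | observation) = 0.000849816 / 0.0363044 = 0.0234081.

0.023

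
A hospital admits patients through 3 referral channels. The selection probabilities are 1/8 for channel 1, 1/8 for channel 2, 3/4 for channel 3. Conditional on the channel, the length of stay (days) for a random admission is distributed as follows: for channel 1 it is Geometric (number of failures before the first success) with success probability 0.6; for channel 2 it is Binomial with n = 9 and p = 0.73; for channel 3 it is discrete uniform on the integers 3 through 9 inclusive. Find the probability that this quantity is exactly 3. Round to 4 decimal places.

0.1135

Conditional on each channel, P(X = 3): 1: 0.0384; 2: 0.0126599; 3: 0.142857.
By total probability, P(X = 3) = 0.125·0.0384 + 0.125·0.0126599 + 0.75·0.142857 = 0.113525.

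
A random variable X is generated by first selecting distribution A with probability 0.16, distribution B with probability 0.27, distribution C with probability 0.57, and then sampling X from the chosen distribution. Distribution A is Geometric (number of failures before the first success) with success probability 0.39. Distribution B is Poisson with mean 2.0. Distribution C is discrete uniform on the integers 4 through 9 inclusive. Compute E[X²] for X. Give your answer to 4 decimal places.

28.3981

For each component E[X²] = Var + (mean)², giving A: 6.45694; B: 6; C: 45.1667.
Overall E[X²] = 0.16·6.45694 + 0.27·6 + 0.57·45.1667 = 28.3981.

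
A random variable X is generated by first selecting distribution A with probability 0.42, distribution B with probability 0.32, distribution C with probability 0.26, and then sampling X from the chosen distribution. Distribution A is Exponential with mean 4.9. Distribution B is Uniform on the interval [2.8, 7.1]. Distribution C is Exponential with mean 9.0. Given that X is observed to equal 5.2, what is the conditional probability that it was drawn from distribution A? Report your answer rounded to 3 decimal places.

0.247

Likelihoods f(5.2 | ·): A: 0.0706187; B: 0.232558; C: 0.0623493.
Posterior ∝ prior × likelihood. Numerator for A: 0.42·0.0706187 = 0.0296599.
Normalizing constant: 0.42·0.0706187 + 0.32·0.232558 + 0.26·0.0623493 = 0.120289.
P(A | observation) = 0.0296599 / 0.120289 = 0.246571.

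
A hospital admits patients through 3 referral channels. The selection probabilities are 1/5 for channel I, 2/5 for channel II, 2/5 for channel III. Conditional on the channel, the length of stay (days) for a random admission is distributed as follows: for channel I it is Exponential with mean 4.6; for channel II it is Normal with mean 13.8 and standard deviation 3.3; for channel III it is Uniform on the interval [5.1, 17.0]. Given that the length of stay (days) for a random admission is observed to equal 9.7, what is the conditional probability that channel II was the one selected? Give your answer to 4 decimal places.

Likelihoods f(9.7 | ·): I: 0.0263905; II: 0.0558732; III: 0.0840336.
Posterior ∝ prior × likelihood. Numerator for II: 0.4·0.0558732 = 0.0223493.
Normalizing constant: 0.2·0.0263905 + 0.4·0.0558732 + 0.4·0.0840336 = 0.0612408.
P(II | observation) = 0.0223493 / 0.0612408 = 0.364941.

0.3649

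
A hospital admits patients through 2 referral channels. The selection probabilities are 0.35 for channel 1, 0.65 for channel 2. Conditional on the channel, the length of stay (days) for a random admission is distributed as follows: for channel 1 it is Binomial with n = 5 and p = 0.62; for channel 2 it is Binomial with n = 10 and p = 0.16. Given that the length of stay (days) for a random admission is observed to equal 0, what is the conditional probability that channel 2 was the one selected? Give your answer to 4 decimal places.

Likelihoods P(X=0 | ·): 1: 0.00792352; 2: 0.174901.
Posterior ∝ prior × likelihood. Numerator for 2: 0.65·0.174901 = 0.113686.
Normalizing constant: 0.35·0.00792352 + 0.65·0.174901 = 0.116459.
P(2 | observation) = 0.113686 / 0.116459 = 0.976187.

0.9762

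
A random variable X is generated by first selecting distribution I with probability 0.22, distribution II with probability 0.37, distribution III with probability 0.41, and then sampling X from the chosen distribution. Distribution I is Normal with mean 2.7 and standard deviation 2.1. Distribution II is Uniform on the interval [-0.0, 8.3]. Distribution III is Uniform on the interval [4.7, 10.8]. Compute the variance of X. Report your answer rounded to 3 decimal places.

Per component, I: μ=2.7, E[X²]=11.7; II: μ=4.15, E[X²]=22.9633; III: μ=7.75, E[X²]=63.1633.
E[X] = 0.22·2.7 + 0.37·4.15 + 0.41·7.75 = 5.307.
E[X²] = 0.22·11.7 + 0.37·22.9633 + 0.41·63.1633 = 36.9674.
Var(X) = E[X²] − (E[X])² = 36.9674 − 28.1642 = 8.80315.

8.803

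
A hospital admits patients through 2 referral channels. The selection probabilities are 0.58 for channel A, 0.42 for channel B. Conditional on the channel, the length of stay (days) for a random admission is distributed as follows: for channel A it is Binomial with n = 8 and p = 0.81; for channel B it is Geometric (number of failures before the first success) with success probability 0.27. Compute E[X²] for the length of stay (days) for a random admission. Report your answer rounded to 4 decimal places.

32.3445

For each component E[X²] = Var + (mean)², giving A: 43.2216; B: 17.3237.
Overall E[X²] = 0.58·43.2216 + 0.42·17.3237 = 32.3445.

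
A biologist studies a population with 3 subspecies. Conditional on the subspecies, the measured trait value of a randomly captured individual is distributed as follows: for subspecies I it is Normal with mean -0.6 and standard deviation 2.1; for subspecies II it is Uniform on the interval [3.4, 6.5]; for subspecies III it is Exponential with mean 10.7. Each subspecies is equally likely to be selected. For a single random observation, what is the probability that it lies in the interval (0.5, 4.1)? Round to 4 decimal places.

0.2620

Conditional on each subspecies, P(0.5 < X < 4.1): I: 0.287598; II: 0.225806; III: 0.272654.
By total probability, P(0.5 < X < 4.1) = 0.333333·0.287598 + 0.333333·0.225806 + 0.333333·0.272654 = 0.26202.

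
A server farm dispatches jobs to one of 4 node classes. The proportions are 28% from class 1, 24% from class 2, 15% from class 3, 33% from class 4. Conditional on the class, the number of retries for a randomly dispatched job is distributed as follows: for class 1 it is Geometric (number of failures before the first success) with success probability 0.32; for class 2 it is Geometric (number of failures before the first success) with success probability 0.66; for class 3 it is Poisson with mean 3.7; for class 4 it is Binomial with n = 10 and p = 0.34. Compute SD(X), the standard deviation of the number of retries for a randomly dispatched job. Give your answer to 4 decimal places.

Per component, 1: μ=2.125, E[X²]=11.1562; 2: μ=0.515152, E[X²]=1.04591; 3: μ=3.7, E[X²]=17.39; 4: μ=3.4, E[X²]=13.804.
E[X] = 0.28·2.125 + 0.24·0.515152 + 0.15·3.7 + 0.33·3.4 = 2.39564.
E[X²] = 0.28·11.1562 + 0.24·1.04591 + 0.15·17.39 + 0.33·13.804 = 10.5386.
Var(X) = E[X²] − (E[X])² = 10.5386 − 5.73907 = 4.79952.
SD(X) = √4.79952 = 2.19078.

2.1908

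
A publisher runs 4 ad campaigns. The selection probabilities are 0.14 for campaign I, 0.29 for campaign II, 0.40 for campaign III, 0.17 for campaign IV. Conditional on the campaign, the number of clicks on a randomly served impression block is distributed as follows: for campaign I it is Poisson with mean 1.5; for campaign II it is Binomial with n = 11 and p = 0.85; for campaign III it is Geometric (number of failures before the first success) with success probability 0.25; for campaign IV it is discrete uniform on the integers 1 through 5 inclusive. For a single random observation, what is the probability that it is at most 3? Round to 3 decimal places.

Conditional on each campaign, P(X ≤ 3): I: 0.934358; II: 2.75524e-05; III: 0.683594; IV: 0.6.
By total probability, P(X ≤ 3) = 0.14·0.934358 + 0.29·2.75524e-05 + 0.4·0.683594 + 0.17·0.6 = 0.506256.

0.506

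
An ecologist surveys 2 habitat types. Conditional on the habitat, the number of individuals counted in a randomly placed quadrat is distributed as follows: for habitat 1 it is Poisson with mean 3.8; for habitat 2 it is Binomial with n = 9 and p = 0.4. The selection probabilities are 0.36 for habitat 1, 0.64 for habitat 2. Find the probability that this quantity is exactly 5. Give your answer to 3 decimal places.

Conditional on each habitat, P(X = 5): 1: 0.147713; 2: 0.167215.
By total probability, P(X = 5) = 0.36·0.147713 + 0.64·0.167215 = 0.160194.

0.160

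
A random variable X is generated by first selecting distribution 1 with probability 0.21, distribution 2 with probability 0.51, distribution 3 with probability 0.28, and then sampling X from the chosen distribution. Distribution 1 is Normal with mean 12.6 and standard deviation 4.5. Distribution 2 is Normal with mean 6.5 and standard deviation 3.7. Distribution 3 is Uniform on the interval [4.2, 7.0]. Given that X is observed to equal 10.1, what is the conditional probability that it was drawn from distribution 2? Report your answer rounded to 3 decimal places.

0.682

Likelihoods f(10.1 | ·): 1: 0.0759761; 2: 0.0671646; 3: 0.
Posterior ∝ prior × likelihood. Numerator for 2: 0.51·0.0671646 = 0.0342539.
Normalizing constant: 0.21·0.0759761 + 0.51·0.0671646 + 0.28·0 = 0.0502089.
P(2 | observation) = 0.0342539 / 0.0502089 = 0.682228.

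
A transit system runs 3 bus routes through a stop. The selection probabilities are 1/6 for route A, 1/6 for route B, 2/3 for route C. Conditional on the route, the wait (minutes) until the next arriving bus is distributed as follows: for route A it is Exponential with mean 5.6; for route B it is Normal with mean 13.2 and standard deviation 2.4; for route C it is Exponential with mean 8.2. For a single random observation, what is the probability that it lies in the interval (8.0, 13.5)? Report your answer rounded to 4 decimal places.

Conditional on each route, P(8.0 < X < 13.5): A: 0.1499; B: 0.534608; C: 0.184209.
By total probability, P(8.0 < X < 13.5) = 0.166667·0.1499 + 0.166667·0.534608 + 0.666667·0.184209 = 0.23689.

0.2369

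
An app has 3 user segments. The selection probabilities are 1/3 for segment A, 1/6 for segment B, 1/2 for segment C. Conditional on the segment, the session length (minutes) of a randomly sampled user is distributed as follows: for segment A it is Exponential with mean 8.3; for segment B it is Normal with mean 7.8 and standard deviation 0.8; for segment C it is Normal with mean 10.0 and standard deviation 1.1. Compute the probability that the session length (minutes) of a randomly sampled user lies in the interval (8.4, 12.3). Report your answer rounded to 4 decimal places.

Conditional on each segment, P(8.4 < X < 12.3): A: 0.136274; B: 0.226627; C: 0.908834.
By total probability, P(8.4 < X < 12.3) = 0.333333·0.136274 + 0.166667·0.226627 + 0.5·0.908834 = 0.537613.

0.5376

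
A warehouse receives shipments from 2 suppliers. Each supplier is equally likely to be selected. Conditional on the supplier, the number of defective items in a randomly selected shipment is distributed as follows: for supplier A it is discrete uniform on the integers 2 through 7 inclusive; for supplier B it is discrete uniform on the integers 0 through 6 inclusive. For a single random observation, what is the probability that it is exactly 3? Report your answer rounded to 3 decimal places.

Conditional on each supplier, P(X = 3): A: 0.166667; B: 0.142857.
By total probability, P(X = 3) = 0.5·0.166667 + 0.5·0.142857 = 0.154762.

0.155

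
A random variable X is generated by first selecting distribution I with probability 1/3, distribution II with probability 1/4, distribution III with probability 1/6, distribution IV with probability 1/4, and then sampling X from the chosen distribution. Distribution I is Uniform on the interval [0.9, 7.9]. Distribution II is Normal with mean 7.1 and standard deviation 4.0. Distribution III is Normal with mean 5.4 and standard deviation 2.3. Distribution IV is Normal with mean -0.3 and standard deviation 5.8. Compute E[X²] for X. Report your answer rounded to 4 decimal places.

38.5911

For each component E[X²] = Var + (mean)², giving I: 23.4433; II: 66.41; III: 34.45; IV: 33.73.
Overall E[X²] = 0.333333·23.4433 + 0.25·66.41 + 0.166667·34.45 + 0.25·33.73 = 38.5911.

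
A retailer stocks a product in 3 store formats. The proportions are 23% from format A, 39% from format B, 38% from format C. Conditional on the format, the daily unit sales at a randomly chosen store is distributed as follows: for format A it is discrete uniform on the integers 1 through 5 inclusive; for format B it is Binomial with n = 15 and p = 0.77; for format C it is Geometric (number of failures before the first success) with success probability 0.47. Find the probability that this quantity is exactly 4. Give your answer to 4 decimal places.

Conditional on each format, P(X = 4): A: 0.2; B: 4.57195e-05; C: 0.0370853.
By total probability, P(X = 4) = 0.23·0.2 + 0.39·4.57195e-05 + 0.38·0.0370853 = 0.0601102.

0.0601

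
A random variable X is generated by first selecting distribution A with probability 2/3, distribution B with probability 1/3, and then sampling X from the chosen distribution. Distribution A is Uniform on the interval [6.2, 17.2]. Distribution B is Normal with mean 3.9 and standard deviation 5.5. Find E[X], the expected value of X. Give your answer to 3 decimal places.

9.100

Component means — A: 11.7; B: 3.9.
E[X] = 0.666667·11.7 + 0.333333·3.9 = 9.1.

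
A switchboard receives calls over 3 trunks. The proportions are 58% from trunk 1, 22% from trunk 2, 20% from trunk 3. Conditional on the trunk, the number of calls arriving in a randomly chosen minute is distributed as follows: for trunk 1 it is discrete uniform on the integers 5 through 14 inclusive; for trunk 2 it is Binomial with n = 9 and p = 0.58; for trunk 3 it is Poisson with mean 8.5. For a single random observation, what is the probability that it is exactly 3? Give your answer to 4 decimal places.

Conditional on each trunk, P(X = 3): 1: 0; 2: 0.089962; 3: 0.0208258.
By total probability, P(X = 3) = 0.58·0 + 0.22·0.089962 + 0.2·0.0208258 = 0.0239568.

0.0240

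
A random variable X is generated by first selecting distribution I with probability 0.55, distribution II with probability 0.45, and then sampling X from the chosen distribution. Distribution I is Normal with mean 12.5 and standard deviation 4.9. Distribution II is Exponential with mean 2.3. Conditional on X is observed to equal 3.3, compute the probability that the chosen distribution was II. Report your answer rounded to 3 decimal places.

Likelihoods f(3.3 | ·): I: 0.013971; II: 0.103551.
Posterior ∝ prior × likelihood. Numerator for II: 0.45·0.103551 = 0.0465979.
Normalizing constant: 0.55·0.013971 + 0.45·0.103551 = 0.054282.
P(II | observation) = 0.0465979 / 0.054282 = 0.858442.

0.858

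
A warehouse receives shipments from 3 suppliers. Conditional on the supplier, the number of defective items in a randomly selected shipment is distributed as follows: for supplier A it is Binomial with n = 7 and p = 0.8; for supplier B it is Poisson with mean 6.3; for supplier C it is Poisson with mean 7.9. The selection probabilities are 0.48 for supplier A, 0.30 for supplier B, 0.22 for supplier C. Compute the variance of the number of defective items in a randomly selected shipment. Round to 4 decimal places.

Per component, A: μ=5.6, E[X²]=32.48; B: μ=6.3, E[X²]=45.99; C: μ=7.9, E[X²]=70.31.
E[X] = 0.48·5.6 + 0.3·6.3 + 0.22·7.9 = 6.316.
E[X²] = 0.48·32.48 + 0.3·45.99 + 0.22·70.31 = 44.8556.
Var(X) = E[X²] − (E[X])² = 44.8556 − 39.8919 = 4.96374.

4.9637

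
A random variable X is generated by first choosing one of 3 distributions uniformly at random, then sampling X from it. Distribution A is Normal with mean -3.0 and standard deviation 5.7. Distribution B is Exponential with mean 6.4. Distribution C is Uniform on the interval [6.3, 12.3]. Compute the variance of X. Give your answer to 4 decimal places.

53.0456

Per component, A: μ=-3, E[X²]=41.49; B: μ=6.4, E[X²]=81.92; C: μ=9.3, E[X²]=89.49.
E[X] = 0.333333·-3 + 0.333333·6.4 + 0.333333·9.3 = 4.23333.
E[X²] = 0.333333·41.49 + 0.333333·81.92 + 0.333333·89.49 = 70.9667.
Var(X) = E[X²] − (E[X])² = 70.9667 − 17.9211 = 53.0456.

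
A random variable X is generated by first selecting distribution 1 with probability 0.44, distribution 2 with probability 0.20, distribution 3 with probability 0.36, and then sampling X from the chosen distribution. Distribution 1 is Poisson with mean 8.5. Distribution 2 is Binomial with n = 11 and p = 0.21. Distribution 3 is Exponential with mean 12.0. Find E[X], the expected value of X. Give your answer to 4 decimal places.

Component means — 1: 8.5; 2: 2.31; 3: 12.
E[X] = 0.44·8.5 + 0.2·2.31 + 0.36·12 = 8.522.

8.5220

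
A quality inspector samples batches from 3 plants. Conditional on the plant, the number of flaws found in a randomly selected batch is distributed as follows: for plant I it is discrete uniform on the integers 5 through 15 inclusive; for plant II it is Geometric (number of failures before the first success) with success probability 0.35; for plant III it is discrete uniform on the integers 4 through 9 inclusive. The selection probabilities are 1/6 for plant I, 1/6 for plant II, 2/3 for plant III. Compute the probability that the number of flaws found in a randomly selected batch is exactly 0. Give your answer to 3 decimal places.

0.058

Conditional on each plant, P(X = 0): I: 0; II: 0.35; III: 0.
By total probability, P(X = 0) = 0.166667·0 + 0.166667·0.35 + 0.666667·0 = 0.0583333.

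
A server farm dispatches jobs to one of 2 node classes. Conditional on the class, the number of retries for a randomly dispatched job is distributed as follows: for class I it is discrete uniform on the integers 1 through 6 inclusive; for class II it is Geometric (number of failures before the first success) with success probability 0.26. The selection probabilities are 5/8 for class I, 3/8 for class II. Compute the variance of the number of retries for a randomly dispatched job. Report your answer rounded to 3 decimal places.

6.028

Per component, I: μ=3.5, E[X²]=15.1667; II: μ=2.84615, E[X²]=19.0473.
E[X] = 0.625·3.5 + 0.375·2.84615 = 3.25481.
E[X²] = 0.625·15.1667 + 0.375·19.0473 = 16.6219.
Var(X) = E[X²] − (E[X])² = 16.6219 − 10.5938 = 6.02815.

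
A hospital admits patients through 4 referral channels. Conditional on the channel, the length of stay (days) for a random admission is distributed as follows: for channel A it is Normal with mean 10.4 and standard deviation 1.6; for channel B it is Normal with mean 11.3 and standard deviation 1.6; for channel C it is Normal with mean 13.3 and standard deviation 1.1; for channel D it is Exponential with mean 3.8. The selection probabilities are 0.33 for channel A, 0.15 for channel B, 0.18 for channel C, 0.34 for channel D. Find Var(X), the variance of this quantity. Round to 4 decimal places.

20.2833

Per component, A: μ=10.4, E[X²]=110.72; B: μ=11.3, E[X²]=130.25; C: μ=13.3, E[X²]=178.1; D: μ=3.8, E[X²]=28.88.
E[X] = 0.33·10.4 + 0.15·11.3 + 0.18·13.3 + 0.34·3.8 = 8.813.
E[X²] = 0.33·110.72 + 0.15·130.25 + 0.18·178.1 + 0.34·28.88 = 97.9523.
Var(X) = E[X²] − (E[X])² = 97.9523 − 77.669 = 20.2833.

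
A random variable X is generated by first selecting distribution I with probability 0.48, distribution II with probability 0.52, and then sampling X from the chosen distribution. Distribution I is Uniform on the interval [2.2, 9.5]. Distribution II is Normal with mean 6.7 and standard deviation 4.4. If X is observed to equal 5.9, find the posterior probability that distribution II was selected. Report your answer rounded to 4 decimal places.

0.4136

Likelihoods f(5.9 | ·): I: 0.136986; II: 0.0891824.
Posterior ∝ prior × likelihood. Numerator for II: 0.52·0.0891824 = 0.0463748.
Normalizing constant: 0.48·0.136986 + 0.52·0.0891824 = 0.112128.
P(II | observation) = 0.0463748 / 0.112128 = 0.413587.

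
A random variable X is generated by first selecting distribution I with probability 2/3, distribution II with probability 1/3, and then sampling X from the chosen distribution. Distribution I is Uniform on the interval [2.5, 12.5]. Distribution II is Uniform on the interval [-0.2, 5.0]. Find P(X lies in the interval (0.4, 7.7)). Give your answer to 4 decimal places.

0.6415

Conditional on each component, P(0.4 < X < 7.7): I: 0.52; II: 0.884615.
By total probability, P(0.4 < X < 7.7) = 0.666667·0.52 + 0.333333·0.884615 = 0.641538.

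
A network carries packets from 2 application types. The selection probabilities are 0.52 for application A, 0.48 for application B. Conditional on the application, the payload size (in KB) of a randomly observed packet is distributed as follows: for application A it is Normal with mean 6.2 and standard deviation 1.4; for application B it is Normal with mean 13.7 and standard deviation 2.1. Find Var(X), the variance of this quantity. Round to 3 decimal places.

Per component, A: μ=6.2, E[X²]=40.4; B: μ=13.7, E[X²]=192.1.
E[X] = 0.52·6.2 + 0.48·13.7 = 9.8.
E[X²] = 0.52·40.4 + 0.48·192.1 = 113.216.
Var(X) = E[X²] − (E[X])² = 113.216 − 96.04 = 17.176.

17.176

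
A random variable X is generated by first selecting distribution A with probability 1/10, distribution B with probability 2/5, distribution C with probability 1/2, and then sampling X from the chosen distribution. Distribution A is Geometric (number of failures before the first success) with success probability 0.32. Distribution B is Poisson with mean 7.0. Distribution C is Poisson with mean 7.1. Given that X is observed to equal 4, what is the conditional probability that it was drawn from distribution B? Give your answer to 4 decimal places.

0.4194

Likelihoods P(X=4 | ·): A: 0.0684204; B: 0.0912262; C: 0.0873638.
Posterior ∝ prior × likelihood. Numerator for B: 0.4·0.0912262 = 0.0364905.
Normalizing constant: 0.1·0.0684204 + 0.4·0.0912262 + 0.5·0.0873638 = 0.0870144.
P(B | observation) = 0.0364905 / 0.0870144 = 0.419361.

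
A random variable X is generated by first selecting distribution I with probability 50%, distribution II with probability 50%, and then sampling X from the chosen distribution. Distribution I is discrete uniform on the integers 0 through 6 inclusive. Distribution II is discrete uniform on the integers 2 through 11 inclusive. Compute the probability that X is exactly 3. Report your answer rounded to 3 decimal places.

0.121

Conditional on each component, P(X = 3): I: 0.142857; II: 0.1.
By total probability, P(X = 3) = 0.5·0.142857 + 0.5·0.1 = 0.121429.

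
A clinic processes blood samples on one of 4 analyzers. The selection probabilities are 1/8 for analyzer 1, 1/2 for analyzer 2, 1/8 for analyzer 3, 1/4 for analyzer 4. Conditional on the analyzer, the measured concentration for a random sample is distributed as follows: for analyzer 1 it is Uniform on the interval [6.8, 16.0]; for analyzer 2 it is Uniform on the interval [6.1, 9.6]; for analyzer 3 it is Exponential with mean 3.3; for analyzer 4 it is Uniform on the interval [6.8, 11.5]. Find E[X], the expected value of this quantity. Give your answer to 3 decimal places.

Component means — 1: 11.4; 2: 7.85; 3: 3.3; 4: 9.15.
E[X] = 0.125·11.4 + 0.5·7.85 + 0.125·3.3 + 0.25·9.15 = 8.05.

8.050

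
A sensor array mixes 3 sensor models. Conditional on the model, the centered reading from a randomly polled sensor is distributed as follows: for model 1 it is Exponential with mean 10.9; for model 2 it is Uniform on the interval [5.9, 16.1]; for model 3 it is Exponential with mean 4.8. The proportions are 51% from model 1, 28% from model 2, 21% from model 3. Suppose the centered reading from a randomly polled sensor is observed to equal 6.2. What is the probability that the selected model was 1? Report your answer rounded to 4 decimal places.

0.4016

Likelihoods f(6.2 | ·): 1: 0.051945; 2: 0.0980392; 3: 0.0572526.
Posterior ∝ prior × likelihood. Numerator for 1: 0.51·0.051945 = 0.0264919.
Normalizing constant: 0.51·0.051945 + 0.28·0.0980392 + 0.21·0.0572526 = 0.065966.
P(1 | observation) = 0.0264919 / 0.065966 = 0.4016.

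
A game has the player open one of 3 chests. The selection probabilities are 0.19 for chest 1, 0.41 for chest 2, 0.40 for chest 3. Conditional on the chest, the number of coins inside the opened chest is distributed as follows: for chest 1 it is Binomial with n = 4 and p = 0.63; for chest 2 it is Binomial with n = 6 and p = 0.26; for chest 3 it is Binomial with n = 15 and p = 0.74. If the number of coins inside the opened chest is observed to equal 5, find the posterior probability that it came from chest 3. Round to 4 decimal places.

0.1482

Likelihoods P(X=5 | ·): 1: 0; 2: 0.00527533; 3: 0.000940692.
Posterior ∝ prior × likelihood. Numerator for 3: 0.4·0.000940692 = 0.000376277.
Normalizing constant: 0.19·0 + 0.41·0.00527533 + 0.4·0.000940692 = 0.00253916.
P(3 | observation) = 0.000376277 / 0.00253916 = 0.148189.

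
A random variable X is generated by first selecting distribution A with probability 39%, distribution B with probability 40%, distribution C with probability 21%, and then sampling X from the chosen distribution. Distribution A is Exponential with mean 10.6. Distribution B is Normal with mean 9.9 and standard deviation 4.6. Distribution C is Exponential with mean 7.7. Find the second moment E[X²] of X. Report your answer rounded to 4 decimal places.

For each component E[X²] = Var + (mean)², giving A: 224.72; B: 119.17; C: 118.58.
Overall E[X²] = 0.39·224.72 + 0.4·119.17 + 0.21·118.58 = 160.211.

160.2106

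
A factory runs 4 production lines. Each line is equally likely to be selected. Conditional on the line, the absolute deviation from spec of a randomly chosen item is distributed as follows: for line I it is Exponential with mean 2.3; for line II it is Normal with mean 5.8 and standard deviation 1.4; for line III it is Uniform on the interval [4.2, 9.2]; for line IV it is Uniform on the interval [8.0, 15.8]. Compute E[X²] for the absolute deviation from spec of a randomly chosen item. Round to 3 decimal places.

59.958

For each component E[X²] = Var + (mean)², giving I: 10.58; II: 35.6; III: 46.9733; IV: 146.68.
Overall E[X²] = 0.25·10.58 + 0.25·35.6 + 0.25·46.9733 + 0.25·146.68 = 59.9583.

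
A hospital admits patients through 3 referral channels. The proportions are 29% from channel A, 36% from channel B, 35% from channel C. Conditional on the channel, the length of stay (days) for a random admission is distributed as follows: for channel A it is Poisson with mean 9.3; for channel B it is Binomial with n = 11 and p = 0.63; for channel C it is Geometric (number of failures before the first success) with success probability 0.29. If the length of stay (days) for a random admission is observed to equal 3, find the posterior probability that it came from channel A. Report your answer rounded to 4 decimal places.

Likelihoods P(X=3 | ·): A: 0.0122563; B: 0.0144917; C: 0.103794.
Posterior ∝ prior × likelihood. Numerator for A: 0.29·0.0122563 = 0.00355432.
Normalizing constant: 0.29·0.0122563 + 0.36·0.0144917 + 0.35·0.103794 = 0.0450993.
P(A | observation) = 0.00355432 / 0.0450993 = 0.078811.

0.0788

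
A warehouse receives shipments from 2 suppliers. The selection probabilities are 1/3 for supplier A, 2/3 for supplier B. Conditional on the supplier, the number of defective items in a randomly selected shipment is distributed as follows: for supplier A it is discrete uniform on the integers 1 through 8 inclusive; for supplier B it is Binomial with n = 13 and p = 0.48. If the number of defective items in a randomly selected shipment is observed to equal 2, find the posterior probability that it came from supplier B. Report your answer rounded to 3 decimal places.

Likelihoods P(X=2 | ·): A: 0.125; B: 0.0135087.
Posterior ∝ prior × likelihood. Numerator for B: 0.666667·0.0135087 = 0.00900581.
Normalizing constant: 0.333333·0.125 + 0.666667·0.0135087 = 0.0506725.
P(B | observation) = 0.00900581 / 0.0506725 = 0.177726.

0.178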